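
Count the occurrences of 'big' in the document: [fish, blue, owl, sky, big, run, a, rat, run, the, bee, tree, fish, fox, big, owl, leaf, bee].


Document has 18 words
Scanning for 'big':
Found at positions: [4, 14]
Count = 2

2


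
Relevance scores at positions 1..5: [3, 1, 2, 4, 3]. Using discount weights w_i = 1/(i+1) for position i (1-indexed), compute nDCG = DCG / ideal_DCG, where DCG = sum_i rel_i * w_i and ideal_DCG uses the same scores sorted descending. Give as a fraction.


Position discount weights w_i = 1/(i+1) for i=1..5:
Weights = [1/2, 1/3, 1/4, 1/5, 1/6]
Actual relevance: [3, 1, 2, 4, 3]
DCG = 3/2 + 1/3 + 2/4 + 4/5 + 3/6 = 109/30
Ideal relevance (sorted desc): [4, 3, 3, 2, 1]
Ideal DCG = 4/2 + 3/3 + 3/4 + 2/5 + 1/6 = 259/60
nDCG = DCG / ideal_DCG = 109/30 / 259/60 = 218/259

218/259


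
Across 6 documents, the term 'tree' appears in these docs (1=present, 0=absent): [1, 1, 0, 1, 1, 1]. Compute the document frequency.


Checking each document for 'tree':
Doc 1: present
Doc 2: present
Doc 3: absent
Doc 4: present
Doc 5: present
Doc 6: present
df = sum of presences = 1 + 1 + 0 + 1 + 1 + 1 = 5

5


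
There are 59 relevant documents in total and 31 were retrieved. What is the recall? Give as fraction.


Recall = retrieved_relevant / total_relevant
= 31 / 59
= 31 / (31 + 28)
= 31/59

31/59


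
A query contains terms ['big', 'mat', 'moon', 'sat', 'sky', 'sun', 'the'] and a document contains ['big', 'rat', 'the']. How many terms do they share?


Query terms: ['big', 'mat', 'moon', 'sat', 'sky', 'sun', 'the']
Document terms: ['big', 'rat', 'the']
Common terms: ['big', 'the']
Overlap count = 2

2


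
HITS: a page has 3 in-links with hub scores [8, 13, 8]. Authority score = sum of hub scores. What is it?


Authority = sum of hub scores of in-linkers
In-link 1: hub score = 8
In-link 2: hub score = 13
In-link 3: hub score = 8
Authority = 8 + 13 + 8 = 29

29


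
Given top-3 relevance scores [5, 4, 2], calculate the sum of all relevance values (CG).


Cumulative Gain = sum of relevance scores
Position 1: rel=5, running sum=5
Position 2: rel=4, running sum=9
Position 3: rel=2, running sum=11
CG = 11

11


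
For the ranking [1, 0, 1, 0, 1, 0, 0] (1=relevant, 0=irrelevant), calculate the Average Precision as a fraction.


Computing P@k for each relevant position:
Position 1: relevant, P@1 = 1/1 = 1
Position 2: not relevant
Position 3: relevant, P@3 = 2/3 = 2/3
Position 4: not relevant
Position 5: relevant, P@5 = 3/5 = 3/5
Position 6: not relevant
Position 7: not relevant
Sum of P@k = 1 + 2/3 + 3/5 = 34/15
AP = 34/15 / 3 = 34/45

34/45


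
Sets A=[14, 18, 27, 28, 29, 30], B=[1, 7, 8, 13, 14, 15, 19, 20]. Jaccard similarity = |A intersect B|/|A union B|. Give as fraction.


A intersect B = [14]
|A intersect B| = 1
A union B = [1, 7, 8, 13, 14, 15, 18, 19, 20, 27, 28, 29, 30]
|A union B| = 13
Jaccard = 1/13 = 1/13

1/13


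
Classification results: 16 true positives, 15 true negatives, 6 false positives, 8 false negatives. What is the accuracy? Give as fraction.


Accuracy = (TP + TN) / (TP + TN + FP + FN)
TP + TN = 16 + 15 = 31
Total = 16 + 15 + 6 + 8 = 45
Accuracy = 31 / 45 = 31/45

31/45


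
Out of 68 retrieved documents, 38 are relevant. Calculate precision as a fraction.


Precision = relevant_retrieved / total_retrieved
= 38 / 68
= 38 / (38 + 30)
= 19/34

19/34


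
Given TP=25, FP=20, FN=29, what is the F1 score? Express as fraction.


F1 = 2 * P * R / (P + R)
P = TP/(TP+FP) = 25/45 = 5/9
R = TP/(TP+FN) = 25/54 = 25/54
2 * P * R = 2 * 5/9 * 25/54 = 125/243
P + R = 5/9 + 25/54 = 55/54
F1 = 125/243 / 55/54 = 50/99

50/99


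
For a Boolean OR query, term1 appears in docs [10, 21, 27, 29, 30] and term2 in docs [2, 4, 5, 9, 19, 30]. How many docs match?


Boolean OR: find union of posting lists
term1 docs: [10, 21, 27, 29, 30]
term2 docs: [2, 4, 5, 9, 19, 30]
Union: [2, 4, 5, 9, 10, 19, 21, 27, 29, 30]
|union| = 10

10


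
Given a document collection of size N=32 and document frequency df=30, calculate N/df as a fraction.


IDF ratio = N / df
= 32 / 30
= 16/15

16/15


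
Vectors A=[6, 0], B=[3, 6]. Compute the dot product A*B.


Dot product = sum of element-wise products
A[0]*B[0] = 6*3 = 18
A[1]*B[1] = 0*6 = 0
Sum = 18 + 0 = 18

18


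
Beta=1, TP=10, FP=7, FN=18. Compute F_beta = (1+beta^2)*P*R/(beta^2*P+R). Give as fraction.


P = TP/(TP+FP) = 10/17 = 10/17
R = TP/(TP+FN) = 10/28 = 5/14
beta^2 = 1^2 = 1
(1 + beta^2) = 2
Numerator = (1+beta^2)*P*R = 50/119
Denominator = beta^2*P + R = 10/17 + 5/14 = 225/238
F_beta = 4/9

4/9


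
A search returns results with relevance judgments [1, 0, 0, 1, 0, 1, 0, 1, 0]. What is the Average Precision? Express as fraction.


Computing P@k for each relevant position:
Position 1: relevant, P@1 = 1/1 = 1
Position 2: not relevant
Position 3: not relevant
Position 4: relevant, P@4 = 2/4 = 1/2
Position 5: not relevant
Position 6: relevant, P@6 = 3/6 = 1/2
Position 7: not relevant
Position 8: relevant, P@8 = 4/8 = 1/2
Position 9: not relevant
Sum of P@k = 1 + 1/2 + 1/2 + 1/2 = 5/2
AP = 5/2 / 4 = 5/8

5/8


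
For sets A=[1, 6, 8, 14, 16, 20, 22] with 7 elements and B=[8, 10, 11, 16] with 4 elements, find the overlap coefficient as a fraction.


A intersect B = [8, 16]
|A intersect B| = 2
min(|A|, |B|) = min(7, 4) = 4
Overlap = 2 / 4 = 1/2

1/2


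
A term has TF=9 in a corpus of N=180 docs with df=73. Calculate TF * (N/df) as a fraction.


TF * (N/df)
= 9 * (180/73)
= 9 * 180/73
= 1620/73

1620/73


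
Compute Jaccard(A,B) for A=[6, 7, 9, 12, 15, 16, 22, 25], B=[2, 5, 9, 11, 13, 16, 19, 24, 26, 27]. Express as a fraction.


A intersect B = [9, 16]
|A intersect B| = 2
A union B = [2, 5, 6, 7, 9, 11, 12, 13, 15, 16, 19, 22, 24, 25, 26, 27]
|A union B| = 16
Jaccard = 2/16 = 1/8

1/8


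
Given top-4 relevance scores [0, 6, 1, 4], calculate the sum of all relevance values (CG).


Cumulative Gain = sum of relevance scores
Position 1: rel=0, running sum=0
Position 2: rel=6, running sum=6
Position 3: rel=1, running sum=7
Position 4: rel=4, running sum=11
CG = 11

11


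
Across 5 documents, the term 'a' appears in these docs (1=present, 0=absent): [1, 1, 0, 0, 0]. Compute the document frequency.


Checking each document for 'a':
Doc 1: present
Doc 2: present
Doc 3: absent
Doc 4: absent
Doc 5: absent
df = sum of presences = 1 + 1 + 0 + 0 + 0 = 2

2


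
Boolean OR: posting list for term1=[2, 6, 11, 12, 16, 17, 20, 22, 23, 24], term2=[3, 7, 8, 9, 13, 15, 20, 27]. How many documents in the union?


Boolean OR: find union of posting lists
term1 docs: [2, 6, 11, 12, 16, 17, 20, 22, 23, 24]
term2 docs: [3, 7, 8, 9, 13, 15, 20, 27]
Union: [2, 3, 6, 7, 8, 9, 11, 12, 13, 15, 16, 17, 20, 22, 23, 24, 27]
|union| = 17

17


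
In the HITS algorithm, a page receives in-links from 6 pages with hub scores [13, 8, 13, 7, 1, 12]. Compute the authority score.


Authority = sum of hub scores of in-linkers
In-link 1: hub score = 13
In-link 2: hub score = 8
In-link 3: hub score = 13
In-link 4: hub score = 7
In-link 5: hub score = 1
In-link 6: hub score = 12
Authority = 13 + 8 + 13 + 7 + 1 + 12 = 54

54


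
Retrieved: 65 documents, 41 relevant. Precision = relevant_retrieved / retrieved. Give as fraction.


Precision = relevant_retrieved / total_retrieved
= 41 / 65
= 41 / (41 + 24)
= 41/65

41/65


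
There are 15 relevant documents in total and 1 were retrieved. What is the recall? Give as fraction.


Recall = retrieved_relevant / total_relevant
= 1 / 15
= 1 / (1 + 14)
= 1/15

1/15


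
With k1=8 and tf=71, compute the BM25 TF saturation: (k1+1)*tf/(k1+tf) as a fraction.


BM25 TF component = (k1+1)*tf / (k1+tf)
k1 = 8, tf = 71
Numerator = (8+1)*71 = 639
Denominator = 8 + 71 = 79
= 639/79 = 639/79

639/79


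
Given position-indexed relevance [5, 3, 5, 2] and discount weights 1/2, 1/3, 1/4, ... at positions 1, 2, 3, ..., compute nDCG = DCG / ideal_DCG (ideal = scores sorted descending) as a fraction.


Position discount weights w_i = 1/(i+1) for i=1..4:
Weights = [1/2, 1/3, 1/4, 1/5]
Actual relevance: [5, 3, 5, 2]
DCG = 5/2 + 3/3 + 5/4 + 2/5 = 103/20
Ideal relevance (sorted desc): [5, 5, 3, 2]
Ideal DCG = 5/2 + 5/3 + 3/4 + 2/5 = 319/60
nDCG = DCG / ideal_DCG = 103/20 / 319/60 = 309/319

309/319


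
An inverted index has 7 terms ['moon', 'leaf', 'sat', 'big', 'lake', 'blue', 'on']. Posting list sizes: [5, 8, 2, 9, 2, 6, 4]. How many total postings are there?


Summing posting list sizes:
'moon': 5 postings
'leaf': 8 postings
'sat': 2 postings
'big': 9 postings
'lake': 2 postings
'blue': 6 postings
'on': 4 postings
Total = 5 + 8 + 2 + 9 + 2 + 6 + 4 = 36

36


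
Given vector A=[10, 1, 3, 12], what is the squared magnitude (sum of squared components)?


|A|^2 = sum of squared components
A[0]^2 = 10^2 = 100
A[1]^2 = 1^2 = 1
A[2]^2 = 3^2 = 9
A[3]^2 = 12^2 = 144
Sum = 100 + 1 + 9 + 144 = 254

254


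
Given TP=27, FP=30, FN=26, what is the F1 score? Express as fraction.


F1 = 2 * P * R / (P + R)
P = TP/(TP+FP) = 27/57 = 9/19
R = TP/(TP+FN) = 27/53 = 27/53
2 * P * R = 2 * 9/19 * 27/53 = 486/1007
P + R = 9/19 + 27/53 = 990/1007
F1 = 486/1007 / 990/1007 = 27/55

27/55


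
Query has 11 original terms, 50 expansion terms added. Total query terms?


Original terms: 11
Expansion terms: 50
Total = 11 + 50 = 61

61


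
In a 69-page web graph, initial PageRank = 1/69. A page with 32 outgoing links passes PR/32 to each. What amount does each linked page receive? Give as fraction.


Initial PR = 1/69 = 1/69
Outlinks = 32
Contribution per link = PR / outlinks
= 1/69 / 32
= 1/2208

1/2208


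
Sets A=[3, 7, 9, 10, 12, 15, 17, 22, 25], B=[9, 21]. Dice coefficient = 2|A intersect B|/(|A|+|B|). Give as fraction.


A intersect B = [9]
|A intersect B| = 1
|A| = 9, |B| = 2
Dice = 2*1 / (9+2)
= 2 / 11 = 2/11

2/11


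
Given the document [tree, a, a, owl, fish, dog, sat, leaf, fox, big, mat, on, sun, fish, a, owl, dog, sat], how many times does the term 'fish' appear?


Document has 18 words
Scanning for 'fish':
Found at positions: [4, 13]
Count = 2

2


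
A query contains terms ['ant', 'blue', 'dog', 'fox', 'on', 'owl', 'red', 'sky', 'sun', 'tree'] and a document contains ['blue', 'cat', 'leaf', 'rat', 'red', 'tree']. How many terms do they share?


Query terms: ['ant', 'blue', 'dog', 'fox', 'on', 'owl', 'red', 'sky', 'sun', 'tree']
Document terms: ['blue', 'cat', 'leaf', 'rat', 'red', 'tree']
Common terms: ['blue', 'red', 'tree']
Overlap count = 3

3


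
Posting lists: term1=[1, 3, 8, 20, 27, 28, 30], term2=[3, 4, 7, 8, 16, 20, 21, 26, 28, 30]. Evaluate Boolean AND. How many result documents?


Boolean AND: find intersection of posting lists
term1 docs: [1, 3, 8, 20, 27, 28, 30]
term2 docs: [3, 4, 7, 8, 16, 20, 21, 26, 28, 30]
Intersection: [3, 8, 20, 28, 30]
|intersection| = 5

5


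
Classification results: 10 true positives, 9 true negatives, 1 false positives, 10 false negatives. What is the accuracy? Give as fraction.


Accuracy = (TP + TN) / (TP + TN + FP + FN)
TP + TN = 10 + 9 = 19
Total = 10 + 9 + 1 + 10 = 30
Accuracy = 19 / 30 = 19/30

19/30


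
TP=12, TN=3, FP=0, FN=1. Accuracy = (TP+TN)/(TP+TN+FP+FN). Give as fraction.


Accuracy = (TP + TN) / (TP + TN + FP + FN)
TP + TN = 12 + 3 = 15
Total = 12 + 3 + 0 + 1 = 16
Accuracy = 15 / 16 = 15/16

15/16


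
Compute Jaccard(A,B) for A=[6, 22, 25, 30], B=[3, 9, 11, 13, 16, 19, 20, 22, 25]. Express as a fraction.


A intersect B = [22, 25]
|A intersect B| = 2
A union B = [3, 6, 9, 11, 13, 16, 19, 20, 22, 25, 30]
|A union B| = 11
Jaccard = 2/11 = 2/11

2/11


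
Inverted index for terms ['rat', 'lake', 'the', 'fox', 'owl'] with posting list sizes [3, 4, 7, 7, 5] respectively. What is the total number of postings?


Summing posting list sizes:
'rat': 3 postings
'lake': 4 postings
'the': 7 postings
'fox': 7 postings
'owl': 5 postings
Total = 3 + 4 + 7 + 7 + 5 = 26

26


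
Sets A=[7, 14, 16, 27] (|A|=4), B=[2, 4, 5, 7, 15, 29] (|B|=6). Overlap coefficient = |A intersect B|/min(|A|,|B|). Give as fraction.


A intersect B = [7]
|A intersect B| = 1
min(|A|, |B|) = min(4, 6) = 4
Overlap = 1 / 4 = 1/4

1/4


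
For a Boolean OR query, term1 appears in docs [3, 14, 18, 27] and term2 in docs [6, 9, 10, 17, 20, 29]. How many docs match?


Boolean OR: find union of posting lists
term1 docs: [3, 14, 18, 27]
term2 docs: [6, 9, 10, 17, 20, 29]
Union: [3, 6, 9, 10, 14, 17, 18, 20, 27, 29]
|union| = 10

10


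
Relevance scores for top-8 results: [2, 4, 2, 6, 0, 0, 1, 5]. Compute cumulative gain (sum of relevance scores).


Cumulative Gain = sum of relevance scores
Position 1: rel=2, running sum=2
Position 2: rel=4, running sum=6
Position 3: rel=2, running sum=8
Position 4: rel=6, running sum=14
Position 5: rel=0, running sum=14
Position 6: rel=0, running sum=14
Position 7: rel=1, running sum=15
Position 8: rel=5, running sum=20
CG = 20

20


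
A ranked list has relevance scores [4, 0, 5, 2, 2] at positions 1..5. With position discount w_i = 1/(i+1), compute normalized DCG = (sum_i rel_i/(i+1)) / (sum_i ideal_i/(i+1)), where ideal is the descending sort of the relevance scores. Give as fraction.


Position discount weights w_i = 1/(i+1) for i=1..5:
Weights = [1/2, 1/3, 1/4, 1/5, 1/6]
Actual relevance: [4, 0, 5, 2, 2]
DCG = 4/2 + 0/3 + 5/4 + 2/5 + 2/6 = 239/60
Ideal relevance (sorted desc): [5, 4, 2, 2, 0]
Ideal DCG = 5/2 + 4/3 + 2/4 + 2/5 + 0/6 = 71/15
nDCG = DCG / ideal_DCG = 239/60 / 71/15 = 239/284

239/284


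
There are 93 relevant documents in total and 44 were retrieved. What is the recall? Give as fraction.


Recall = retrieved_relevant / total_relevant
= 44 / 93
= 44 / (44 + 49)
= 44/93

44/93


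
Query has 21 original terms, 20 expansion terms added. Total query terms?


Original terms: 21
Expansion terms: 20
Total = 21 + 20 = 41

41


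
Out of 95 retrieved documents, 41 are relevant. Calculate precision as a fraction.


Precision = relevant_retrieved / total_retrieved
= 41 / 95
= 41 / (41 + 54)
= 41/95

41/95


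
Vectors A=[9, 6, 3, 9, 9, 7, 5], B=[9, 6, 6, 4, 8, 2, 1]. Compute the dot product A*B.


Dot product = sum of element-wise products
A[0]*B[0] = 9*9 = 81
A[1]*B[1] = 6*6 = 36
A[2]*B[2] = 3*6 = 18
A[3]*B[3] = 9*4 = 36
A[4]*B[4] = 9*8 = 72
A[5]*B[5] = 7*2 = 14
A[6]*B[6] = 5*1 = 5
Sum = 81 + 36 + 18 + 36 + 72 + 14 + 5 = 262

262


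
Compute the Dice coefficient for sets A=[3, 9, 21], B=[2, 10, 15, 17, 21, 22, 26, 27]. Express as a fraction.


A intersect B = [21]
|A intersect B| = 1
|A| = 3, |B| = 8
Dice = 2*1 / (3+8)
= 2 / 11 = 2/11

2/11


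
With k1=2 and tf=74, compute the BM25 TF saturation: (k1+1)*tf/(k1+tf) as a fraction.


BM25 TF component = (k1+1)*tf / (k1+tf)
k1 = 2, tf = 74
Numerator = (2+1)*74 = 222
Denominator = 2 + 74 = 76
= 222/76 = 111/38

111/38


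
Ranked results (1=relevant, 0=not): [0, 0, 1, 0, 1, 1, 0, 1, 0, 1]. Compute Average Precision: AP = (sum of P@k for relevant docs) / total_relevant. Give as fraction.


Computing P@k for each relevant position:
Position 1: not relevant
Position 2: not relevant
Position 3: relevant, P@3 = 1/3 = 1/3
Position 4: not relevant
Position 5: relevant, P@5 = 2/5 = 2/5
Position 6: relevant, P@6 = 3/6 = 1/2
Position 7: not relevant
Position 8: relevant, P@8 = 4/8 = 1/2
Position 9: not relevant
Position 10: relevant, P@10 = 5/10 = 1/2
Sum of P@k = 1/3 + 2/5 + 1/2 + 1/2 + 1/2 = 67/30
AP = 67/30 / 5 = 67/150

67/150


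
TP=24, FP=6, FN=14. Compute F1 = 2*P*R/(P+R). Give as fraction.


F1 = 2 * P * R / (P + R)
P = TP/(TP+FP) = 24/30 = 4/5
R = TP/(TP+FN) = 24/38 = 12/19
2 * P * R = 2 * 4/5 * 12/19 = 96/95
P + R = 4/5 + 12/19 = 136/95
F1 = 96/95 / 136/95 = 12/17

12/17


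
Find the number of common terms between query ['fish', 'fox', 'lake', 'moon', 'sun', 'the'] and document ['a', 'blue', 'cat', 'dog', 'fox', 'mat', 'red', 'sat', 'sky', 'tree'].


Query terms: ['fish', 'fox', 'lake', 'moon', 'sun', 'the']
Document terms: ['a', 'blue', 'cat', 'dog', 'fox', 'mat', 'red', 'sat', 'sky', 'tree']
Common terms: ['fox']
Overlap count = 1

1


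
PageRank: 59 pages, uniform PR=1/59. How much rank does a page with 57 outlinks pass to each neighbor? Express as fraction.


Initial PR = 1/59 = 1/59
Outlinks = 57
Contribution per link = PR / outlinks
= 1/59 / 57
= 1/3363

1/3363


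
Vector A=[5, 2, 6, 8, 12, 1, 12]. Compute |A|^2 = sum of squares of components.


|A|^2 = sum of squared components
A[0]^2 = 5^2 = 25
A[1]^2 = 2^2 = 4
A[2]^2 = 6^2 = 36
A[3]^2 = 8^2 = 64
A[4]^2 = 12^2 = 144
A[5]^2 = 1^2 = 1
A[6]^2 = 12^2 = 144
Sum = 25 + 4 + 36 + 64 + 144 + 1 + 144 = 418

418


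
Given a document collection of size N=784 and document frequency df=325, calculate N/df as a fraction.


IDF ratio = N / df
= 784 / 325
= 784/325

784/325


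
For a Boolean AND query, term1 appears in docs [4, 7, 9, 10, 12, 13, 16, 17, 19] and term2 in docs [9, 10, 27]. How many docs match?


Boolean AND: find intersection of posting lists
term1 docs: [4, 7, 9, 10, 12, 13, 16, 17, 19]
term2 docs: [9, 10, 27]
Intersection: [9, 10]
|intersection| = 2

2


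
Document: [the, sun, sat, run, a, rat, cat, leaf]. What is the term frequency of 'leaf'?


Document has 8 words
Scanning for 'leaf':
Found at positions: [7]
Count = 1

1


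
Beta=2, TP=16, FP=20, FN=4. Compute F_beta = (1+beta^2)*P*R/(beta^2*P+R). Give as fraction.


P = TP/(TP+FP) = 16/36 = 4/9
R = TP/(TP+FN) = 16/20 = 4/5
beta^2 = 2^2 = 4
(1 + beta^2) = 5
Numerator = (1+beta^2)*P*R = 16/9
Denominator = beta^2*P + R = 16/9 + 4/5 = 116/45
F_beta = 20/29

20/29


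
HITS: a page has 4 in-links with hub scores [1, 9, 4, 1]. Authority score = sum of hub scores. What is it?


Authority = sum of hub scores of in-linkers
In-link 1: hub score = 1
In-link 2: hub score = 9
In-link 3: hub score = 4
In-link 4: hub score = 1
Authority = 1 + 9 + 4 + 1 = 15

15


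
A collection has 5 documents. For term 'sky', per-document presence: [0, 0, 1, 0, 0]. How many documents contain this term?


Checking each document for 'sky':
Doc 1: absent
Doc 2: absent
Doc 3: present
Doc 4: absent
Doc 5: absent
df = sum of presences = 0 + 0 + 1 + 0 + 0 = 1

1


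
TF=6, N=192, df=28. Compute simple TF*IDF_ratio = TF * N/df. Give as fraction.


TF * (N/df)
= 6 * (192/28)
= 6 * 48/7
= 288/7

288/7


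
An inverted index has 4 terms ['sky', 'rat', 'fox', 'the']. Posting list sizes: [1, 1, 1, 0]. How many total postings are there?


Summing posting list sizes:
'sky': 1 postings
'rat': 1 postings
'fox': 1 postings
'the': 0 postings
Total = 1 + 1 + 1 + 0 = 3

3


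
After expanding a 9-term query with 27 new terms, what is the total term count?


Original terms: 9
Expansion terms: 27
Total = 9 + 27 = 36

36


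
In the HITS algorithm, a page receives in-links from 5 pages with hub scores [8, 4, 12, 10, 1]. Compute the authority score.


Authority = sum of hub scores of in-linkers
In-link 1: hub score = 8
In-link 2: hub score = 4
In-link 3: hub score = 12
In-link 4: hub score = 10
In-link 5: hub score = 1
Authority = 8 + 4 + 12 + 10 + 1 = 35

35


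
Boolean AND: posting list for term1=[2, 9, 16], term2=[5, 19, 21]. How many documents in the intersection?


Boolean AND: find intersection of posting lists
term1 docs: [2, 9, 16]
term2 docs: [5, 19, 21]
Intersection: []
|intersection| = 0

0


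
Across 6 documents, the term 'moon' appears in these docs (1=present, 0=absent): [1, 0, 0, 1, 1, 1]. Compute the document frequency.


Checking each document for 'moon':
Doc 1: present
Doc 2: absent
Doc 3: absent
Doc 4: present
Doc 5: present
Doc 6: present
df = sum of presences = 1 + 0 + 0 + 1 + 1 + 1 = 4

4


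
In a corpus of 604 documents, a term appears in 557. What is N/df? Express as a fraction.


IDF ratio = N / df
= 604 / 557
= 604/557

604/557


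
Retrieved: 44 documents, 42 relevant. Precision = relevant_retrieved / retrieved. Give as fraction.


Precision = relevant_retrieved / total_retrieved
= 42 / 44
= 42 / (42 + 2)
= 21/22

21/22


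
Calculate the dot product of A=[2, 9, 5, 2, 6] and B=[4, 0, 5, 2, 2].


Dot product = sum of element-wise products
A[0]*B[0] = 2*4 = 8
A[1]*B[1] = 9*0 = 0
A[2]*B[2] = 5*5 = 25
A[3]*B[3] = 2*2 = 4
A[4]*B[4] = 6*2 = 12
Sum = 8 + 0 + 25 + 4 + 12 = 49

49


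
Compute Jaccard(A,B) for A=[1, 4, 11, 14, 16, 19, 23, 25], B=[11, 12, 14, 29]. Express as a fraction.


A intersect B = [11, 14]
|A intersect B| = 2
A union B = [1, 4, 11, 12, 14, 16, 19, 23, 25, 29]
|A union B| = 10
Jaccard = 2/10 = 1/5

1/5


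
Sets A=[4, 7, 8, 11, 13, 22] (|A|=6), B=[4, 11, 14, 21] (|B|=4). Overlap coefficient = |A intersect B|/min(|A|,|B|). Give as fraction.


A intersect B = [4, 11]
|A intersect B| = 2
min(|A|, |B|) = min(6, 4) = 4
Overlap = 2 / 4 = 1/2

1/2


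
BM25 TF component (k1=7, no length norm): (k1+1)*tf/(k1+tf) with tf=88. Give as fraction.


BM25 TF component = (k1+1)*tf / (k1+tf)
k1 = 7, tf = 88
Numerator = (7+1)*88 = 704
Denominator = 7 + 88 = 95
= 704/95 = 704/95

704/95


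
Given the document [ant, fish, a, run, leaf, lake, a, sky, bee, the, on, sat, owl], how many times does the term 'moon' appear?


Document has 13 words
Scanning for 'moon':
Term not found in document
Count = 0

0


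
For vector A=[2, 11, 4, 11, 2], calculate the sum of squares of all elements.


|A|^2 = sum of squared components
A[0]^2 = 2^2 = 4
A[1]^2 = 11^2 = 121
A[2]^2 = 4^2 = 16
A[3]^2 = 11^2 = 121
A[4]^2 = 2^2 = 4
Sum = 4 + 121 + 16 + 121 + 4 = 266

266


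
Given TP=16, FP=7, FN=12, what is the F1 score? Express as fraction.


F1 = 2 * P * R / (P + R)
P = TP/(TP+FP) = 16/23 = 16/23
R = TP/(TP+FN) = 16/28 = 4/7
2 * P * R = 2 * 16/23 * 4/7 = 128/161
P + R = 16/23 + 4/7 = 204/161
F1 = 128/161 / 204/161 = 32/51

32/51


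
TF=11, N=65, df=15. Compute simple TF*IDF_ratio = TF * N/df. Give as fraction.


TF * (N/df)
= 11 * (65/15)
= 11 * 13/3
= 143/3

143/3


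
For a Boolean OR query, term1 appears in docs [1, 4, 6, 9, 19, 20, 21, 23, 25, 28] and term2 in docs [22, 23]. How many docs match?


Boolean OR: find union of posting lists
term1 docs: [1, 4, 6, 9, 19, 20, 21, 23, 25, 28]
term2 docs: [22, 23]
Union: [1, 4, 6, 9, 19, 20, 21, 22, 23, 25, 28]
|union| = 11

11


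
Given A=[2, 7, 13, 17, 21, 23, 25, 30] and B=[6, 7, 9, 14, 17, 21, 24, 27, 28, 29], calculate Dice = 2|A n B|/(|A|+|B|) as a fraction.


A intersect B = [7, 17, 21]
|A intersect B| = 3
|A| = 8, |B| = 10
Dice = 2*3 / (8+10)
= 6 / 18 = 1/3

1/3


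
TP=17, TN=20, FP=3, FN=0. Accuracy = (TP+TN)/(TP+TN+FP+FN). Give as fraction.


Accuracy = (TP + TN) / (TP + TN + FP + FN)
TP + TN = 17 + 20 = 37
Total = 17 + 20 + 3 + 0 = 40
Accuracy = 37 / 40 = 37/40

37/40


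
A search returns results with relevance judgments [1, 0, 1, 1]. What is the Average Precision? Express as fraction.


Computing P@k for each relevant position:
Position 1: relevant, P@1 = 1/1 = 1
Position 2: not relevant
Position 3: relevant, P@3 = 2/3 = 2/3
Position 4: relevant, P@4 = 3/4 = 3/4
Sum of P@k = 1 + 2/3 + 3/4 = 29/12
AP = 29/12 / 3 = 29/36

29/36


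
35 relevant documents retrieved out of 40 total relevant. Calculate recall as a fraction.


Recall = retrieved_relevant / total_relevant
= 35 / 40
= 35 / (35 + 5)
= 7/8

7/8


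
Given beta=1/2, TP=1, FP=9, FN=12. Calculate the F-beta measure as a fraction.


P = TP/(TP+FP) = 1/10 = 1/10
R = TP/(TP+FN) = 1/13 = 1/13
beta^2 = 1/2^2 = 1/4
(1 + beta^2) = 5/4
Numerator = (1+beta^2)*P*R = 1/104
Denominator = beta^2*P + R = 1/40 + 1/13 = 53/520
F_beta = 5/53

5/53


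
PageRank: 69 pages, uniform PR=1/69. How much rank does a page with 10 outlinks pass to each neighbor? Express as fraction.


Initial PR = 1/69 = 1/69
Outlinks = 10
Contribution per link = PR / outlinks
= 1/69 / 10
= 1/690

1/690


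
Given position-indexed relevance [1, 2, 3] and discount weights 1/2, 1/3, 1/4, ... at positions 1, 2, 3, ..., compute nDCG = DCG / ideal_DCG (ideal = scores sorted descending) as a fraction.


Position discount weights w_i = 1/(i+1) for i=1..3:
Weights = [1/2, 1/3, 1/4]
Actual relevance: [1, 2, 3]
DCG = 1/2 + 2/3 + 3/4 = 23/12
Ideal relevance (sorted desc): [3, 2, 1]
Ideal DCG = 3/2 + 2/3 + 1/4 = 29/12
nDCG = DCG / ideal_DCG = 23/12 / 29/12 = 23/29

23/29


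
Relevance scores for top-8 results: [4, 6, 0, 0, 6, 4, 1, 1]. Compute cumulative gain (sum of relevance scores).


Cumulative Gain = sum of relevance scores
Position 1: rel=4, running sum=4
Position 2: rel=6, running sum=10
Position 3: rel=0, running sum=10
Position 4: rel=0, running sum=10
Position 5: rel=6, running sum=16
Position 6: rel=4, running sum=20
Position 7: rel=1, running sum=21
Position 8: rel=1, running sum=22
CG = 22

22


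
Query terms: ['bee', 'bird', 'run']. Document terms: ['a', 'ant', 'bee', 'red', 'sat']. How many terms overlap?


Query terms: ['bee', 'bird', 'run']
Document terms: ['a', 'ant', 'bee', 'red', 'sat']
Common terms: ['bee']
Overlap count = 1

1


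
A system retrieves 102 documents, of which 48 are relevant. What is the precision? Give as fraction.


Precision = relevant_retrieved / total_retrieved
= 48 / 102
= 48 / (48 + 54)
= 8/17

8/17


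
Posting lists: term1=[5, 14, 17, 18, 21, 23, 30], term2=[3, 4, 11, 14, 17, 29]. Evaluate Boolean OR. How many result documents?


Boolean OR: find union of posting lists
term1 docs: [5, 14, 17, 18, 21, 23, 30]
term2 docs: [3, 4, 11, 14, 17, 29]
Union: [3, 4, 5, 11, 14, 17, 18, 21, 23, 29, 30]
|union| = 11

11


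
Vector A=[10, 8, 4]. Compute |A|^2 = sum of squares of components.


|A|^2 = sum of squared components
A[0]^2 = 10^2 = 100
A[1]^2 = 8^2 = 64
A[2]^2 = 4^2 = 16
Sum = 100 + 64 + 16 = 180

180


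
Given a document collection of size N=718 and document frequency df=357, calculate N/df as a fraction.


IDF ratio = N / df
= 718 / 357
= 718/357

718/357


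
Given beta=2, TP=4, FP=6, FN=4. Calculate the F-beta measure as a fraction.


P = TP/(TP+FP) = 4/10 = 2/5
R = TP/(TP+FN) = 4/8 = 1/2
beta^2 = 2^2 = 4
(1 + beta^2) = 5
Numerator = (1+beta^2)*P*R = 1
Denominator = beta^2*P + R = 8/5 + 1/2 = 21/10
F_beta = 10/21

10/21


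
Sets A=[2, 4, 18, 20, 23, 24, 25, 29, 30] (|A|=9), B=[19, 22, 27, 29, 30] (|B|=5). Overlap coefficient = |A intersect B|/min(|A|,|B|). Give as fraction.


A intersect B = [29, 30]
|A intersect B| = 2
min(|A|, |B|) = min(9, 5) = 5
Overlap = 2 / 5 = 2/5

2/5


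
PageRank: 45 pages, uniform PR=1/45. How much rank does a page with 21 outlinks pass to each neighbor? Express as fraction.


Initial PR = 1/45 = 1/45
Outlinks = 21
Contribution per link = PR / outlinks
= 1/45 / 21
= 1/945

1/945


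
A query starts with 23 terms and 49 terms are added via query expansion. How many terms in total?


Original terms: 23
Expansion terms: 49
Total = 23 + 49 = 72

72


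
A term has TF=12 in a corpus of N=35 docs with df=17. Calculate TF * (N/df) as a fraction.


TF * (N/df)
= 12 * (35/17)
= 12 * 35/17
= 420/17

420/17


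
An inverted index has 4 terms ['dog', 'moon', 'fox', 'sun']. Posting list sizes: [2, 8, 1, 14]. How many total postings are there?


Summing posting list sizes:
'dog': 2 postings
'moon': 8 postings
'fox': 1 postings
'sun': 14 postings
Total = 2 + 8 + 1 + 14 = 25

25


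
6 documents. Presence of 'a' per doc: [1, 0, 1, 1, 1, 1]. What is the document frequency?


Checking each document for 'a':
Doc 1: present
Doc 2: absent
Doc 3: present
Doc 4: present
Doc 5: present
Doc 6: present
df = sum of presences = 1 + 0 + 1 + 1 + 1 + 1 = 5

5


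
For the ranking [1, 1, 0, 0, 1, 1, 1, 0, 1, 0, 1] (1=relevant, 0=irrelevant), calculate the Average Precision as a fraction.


Computing P@k for each relevant position:
Position 1: relevant, P@1 = 1/1 = 1
Position 2: relevant, P@2 = 2/2 = 1
Position 3: not relevant
Position 4: not relevant
Position 5: relevant, P@5 = 3/5 = 3/5
Position 6: relevant, P@6 = 4/6 = 2/3
Position 7: relevant, P@7 = 5/7 = 5/7
Position 8: not relevant
Position 9: relevant, P@9 = 6/9 = 2/3
Position 10: not relevant
Position 11: relevant, P@11 = 7/11 = 7/11
Sum of P@k = 1 + 1 + 3/5 + 2/3 + 5/7 + 2/3 + 7/11 = 6103/1155
AP = 6103/1155 / 7 = 6103/8085

6103/8085


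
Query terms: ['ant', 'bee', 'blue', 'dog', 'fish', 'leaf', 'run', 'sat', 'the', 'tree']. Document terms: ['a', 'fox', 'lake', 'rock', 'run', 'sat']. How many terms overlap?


Query terms: ['ant', 'bee', 'blue', 'dog', 'fish', 'leaf', 'run', 'sat', 'the', 'tree']
Document terms: ['a', 'fox', 'lake', 'rock', 'run', 'sat']
Common terms: ['run', 'sat']
Overlap count = 2

2


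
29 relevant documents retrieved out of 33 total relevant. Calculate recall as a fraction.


Recall = retrieved_relevant / total_relevant
= 29 / 33
= 29 / (29 + 4)
= 29/33

29/33


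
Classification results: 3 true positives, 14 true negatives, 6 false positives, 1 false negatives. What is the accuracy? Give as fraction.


Accuracy = (TP + TN) / (TP + TN + FP + FN)
TP + TN = 3 + 14 = 17
Total = 3 + 14 + 6 + 1 = 24
Accuracy = 17 / 24 = 17/24

17/24


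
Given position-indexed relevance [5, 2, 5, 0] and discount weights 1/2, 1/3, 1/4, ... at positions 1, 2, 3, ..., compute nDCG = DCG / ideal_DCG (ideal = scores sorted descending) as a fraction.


Position discount weights w_i = 1/(i+1) for i=1..4:
Weights = [1/2, 1/3, 1/4, 1/5]
Actual relevance: [5, 2, 5, 0]
DCG = 5/2 + 2/3 + 5/4 + 0/5 = 53/12
Ideal relevance (sorted desc): [5, 5, 2, 0]
Ideal DCG = 5/2 + 5/3 + 2/4 + 0/5 = 14/3
nDCG = DCG / ideal_DCG = 53/12 / 14/3 = 53/56

53/56


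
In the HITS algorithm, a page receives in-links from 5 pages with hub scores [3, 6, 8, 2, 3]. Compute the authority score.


Authority = sum of hub scores of in-linkers
In-link 1: hub score = 3
In-link 2: hub score = 6
In-link 3: hub score = 8
In-link 4: hub score = 2
In-link 5: hub score = 3
Authority = 3 + 6 + 8 + 2 + 3 = 22

22


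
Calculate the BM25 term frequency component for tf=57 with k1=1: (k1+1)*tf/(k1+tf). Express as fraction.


BM25 TF component = (k1+1)*tf / (k1+tf)
k1 = 1, tf = 57
Numerator = (1+1)*57 = 114
Denominator = 1 + 57 = 58
= 114/58 = 57/29

57/29


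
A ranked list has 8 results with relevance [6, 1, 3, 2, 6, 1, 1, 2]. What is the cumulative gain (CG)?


Cumulative Gain = sum of relevance scores
Position 1: rel=6, running sum=6
Position 2: rel=1, running sum=7
Position 3: rel=3, running sum=10
Position 4: rel=2, running sum=12
Position 5: rel=6, running sum=18
Position 6: rel=1, running sum=19
Position 7: rel=1, running sum=20
Position 8: rel=2, running sum=22
CG = 22

22


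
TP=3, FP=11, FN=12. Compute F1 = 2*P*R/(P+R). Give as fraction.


F1 = 2 * P * R / (P + R)
P = TP/(TP+FP) = 3/14 = 3/14
R = TP/(TP+FN) = 3/15 = 1/5
2 * P * R = 2 * 3/14 * 1/5 = 3/35
P + R = 3/14 + 1/5 = 29/70
F1 = 3/35 / 29/70 = 6/29

6/29


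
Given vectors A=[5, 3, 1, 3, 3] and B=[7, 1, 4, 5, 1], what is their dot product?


Dot product = sum of element-wise products
A[0]*B[0] = 5*7 = 35
A[1]*B[1] = 3*1 = 3
A[2]*B[2] = 1*4 = 4
A[3]*B[3] = 3*5 = 15
A[4]*B[4] = 3*1 = 3
Sum = 35 + 3 + 4 + 15 + 3 = 60

60


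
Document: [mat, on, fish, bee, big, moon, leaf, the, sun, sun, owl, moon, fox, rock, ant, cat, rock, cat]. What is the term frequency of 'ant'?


Document has 18 words
Scanning for 'ant':
Found at positions: [14]
Count = 1

1


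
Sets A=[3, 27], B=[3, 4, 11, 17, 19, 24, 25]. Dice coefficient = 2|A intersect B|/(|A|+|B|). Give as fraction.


A intersect B = [3]
|A intersect B| = 1
|A| = 2, |B| = 7
Dice = 2*1 / (2+7)
= 2 / 9 = 2/9

2/9


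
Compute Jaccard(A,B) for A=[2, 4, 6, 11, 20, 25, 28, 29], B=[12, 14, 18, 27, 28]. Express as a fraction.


A intersect B = [28]
|A intersect B| = 1
A union B = [2, 4, 6, 11, 12, 14, 18, 20, 25, 27, 28, 29]
|A union B| = 12
Jaccard = 1/12 = 1/12

1/12


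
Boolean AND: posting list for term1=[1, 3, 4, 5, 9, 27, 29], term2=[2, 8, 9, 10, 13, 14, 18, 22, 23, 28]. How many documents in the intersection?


Boolean AND: find intersection of posting lists
term1 docs: [1, 3, 4, 5, 9, 27, 29]
term2 docs: [2, 8, 9, 10, 13, 14, 18, 22, 23, 28]
Intersection: [9]
|intersection| = 1

1


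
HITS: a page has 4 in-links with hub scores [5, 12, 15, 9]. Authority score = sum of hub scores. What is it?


Authority = sum of hub scores of in-linkers
In-link 1: hub score = 5
In-link 2: hub score = 12
In-link 3: hub score = 15
In-link 4: hub score = 9
Authority = 5 + 12 + 15 + 9 = 41

41


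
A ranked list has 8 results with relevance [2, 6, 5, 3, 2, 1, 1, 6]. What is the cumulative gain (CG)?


Cumulative Gain = sum of relevance scores
Position 1: rel=2, running sum=2
Position 2: rel=6, running sum=8
Position 3: rel=5, running sum=13
Position 4: rel=3, running sum=16
Position 5: rel=2, running sum=18
Position 6: rel=1, running sum=19
Position 7: rel=1, running sum=20
Position 8: rel=6, running sum=26
CG = 26

26


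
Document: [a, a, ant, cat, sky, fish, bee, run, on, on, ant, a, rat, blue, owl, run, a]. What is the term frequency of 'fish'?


Document has 17 words
Scanning for 'fish':
Found at positions: [5]
Count = 1

1


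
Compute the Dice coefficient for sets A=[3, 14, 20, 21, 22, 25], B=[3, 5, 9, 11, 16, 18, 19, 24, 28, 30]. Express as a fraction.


A intersect B = [3]
|A intersect B| = 1
|A| = 6, |B| = 10
Dice = 2*1 / (6+10)
= 2 / 16 = 1/8

1/8


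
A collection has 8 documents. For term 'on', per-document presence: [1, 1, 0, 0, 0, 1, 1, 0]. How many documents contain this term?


Checking each document for 'on':
Doc 1: present
Doc 2: present
Doc 3: absent
Doc 4: absent
Doc 5: absent
Doc 6: present
Doc 7: present
Doc 8: absent
df = sum of presences = 1 + 1 + 0 + 0 + 0 + 1 + 1 + 0 = 4

4


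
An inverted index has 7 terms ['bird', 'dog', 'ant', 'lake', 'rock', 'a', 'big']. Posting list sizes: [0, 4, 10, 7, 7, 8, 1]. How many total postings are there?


Summing posting list sizes:
'bird': 0 postings
'dog': 4 postings
'ant': 10 postings
'lake': 7 postings
'rock': 7 postings
'a': 8 postings
'big': 1 postings
Total = 0 + 4 + 10 + 7 + 7 + 8 + 1 = 37

37


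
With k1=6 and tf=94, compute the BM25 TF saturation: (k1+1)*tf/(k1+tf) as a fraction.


BM25 TF component = (k1+1)*tf / (k1+tf)
k1 = 6, tf = 94
Numerator = (6+1)*94 = 658
Denominator = 6 + 94 = 100
= 658/100 = 329/50

329/50


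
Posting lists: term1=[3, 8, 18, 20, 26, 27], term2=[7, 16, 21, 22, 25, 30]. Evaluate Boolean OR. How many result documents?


Boolean OR: find union of posting lists
term1 docs: [3, 8, 18, 20, 26, 27]
term2 docs: [7, 16, 21, 22, 25, 30]
Union: [3, 7, 8, 16, 18, 20, 21, 22, 25, 26, 27, 30]
|union| = 12

12


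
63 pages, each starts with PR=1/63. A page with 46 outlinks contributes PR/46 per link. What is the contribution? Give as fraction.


Initial PR = 1/63 = 1/63
Outlinks = 46
Contribution per link = PR / outlinks
= 1/63 / 46
= 1/2898

1/2898


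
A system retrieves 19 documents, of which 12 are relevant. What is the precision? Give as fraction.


Precision = relevant_retrieved / total_retrieved
= 12 / 19
= 12 / (12 + 7)
= 12/19

12/19


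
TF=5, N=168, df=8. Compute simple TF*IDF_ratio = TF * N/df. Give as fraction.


TF * (N/df)
= 5 * (168/8)
= 5 * 21
= 105

105


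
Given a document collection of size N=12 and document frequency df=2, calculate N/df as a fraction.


IDF ratio = N / df
= 12 / 2
= 6

6


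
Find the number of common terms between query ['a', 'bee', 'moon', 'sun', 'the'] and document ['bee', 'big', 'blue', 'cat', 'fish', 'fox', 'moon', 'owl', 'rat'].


Query terms: ['a', 'bee', 'moon', 'sun', 'the']
Document terms: ['bee', 'big', 'blue', 'cat', 'fish', 'fox', 'moon', 'owl', 'rat']
Common terms: ['bee', 'moon']
Overlap count = 2

2


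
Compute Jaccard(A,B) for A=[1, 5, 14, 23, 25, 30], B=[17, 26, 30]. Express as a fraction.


A intersect B = [30]
|A intersect B| = 1
A union B = [1, 5, 14, 17, 23, 25, 26, 30]
|A union B| = 8
Jaccard = 1/8 = 1/8

1/8


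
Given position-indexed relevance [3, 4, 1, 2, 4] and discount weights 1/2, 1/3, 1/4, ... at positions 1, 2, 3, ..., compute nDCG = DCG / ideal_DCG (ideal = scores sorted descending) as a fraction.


Position discount weights w_i = 1/(i+1) for i=1..5:
Weights = [1/2, 1/3, 1/4, 1/5, 1/6]
Actual relevance: [3, 4, 1, 2, 4]
DCG = 3/2 + 4/3 + 1/4 + 2/5 + 4/6 = 83/20
Ideal relevance (sorted desc): [4, 4, 3, 2, 1]
Ideal DCG = 4/2 + 4/3 + 3/4 + 2/5 + 1/6 = 93/20
nDCG = DCG / ideal_DCG = 83/20 / 93/20 = 83/93

83/93


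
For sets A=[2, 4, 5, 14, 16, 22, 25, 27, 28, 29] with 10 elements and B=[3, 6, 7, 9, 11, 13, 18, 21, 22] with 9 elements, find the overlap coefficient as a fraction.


A intersect B = [22]
|A intersect B| = 1
min(|A|, |B|) = min(10, 9) = 9
Overlap = 1 / 9 = 1/9

1/9


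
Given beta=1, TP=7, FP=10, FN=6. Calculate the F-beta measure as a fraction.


P = TP/(TP+FP) = 7/17 = 7/17
R = TP/(TP+FN) = 7/13 = 7/13
beta^2 = 1^2 = 1
(1 + beta^2) = 2
Numerator = (1+beta^2)*P*R = 98/221
Denominator = beta^2*P + R = 7/17 + 7/13 = 210/221
F_beta = 7/15

7/15


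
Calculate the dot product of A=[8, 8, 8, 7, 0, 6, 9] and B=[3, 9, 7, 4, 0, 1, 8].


Dot product = sum of element-wise products
A[0]*B[0] = 8*3 = 24
A[1]*B[1] = 8*9 = 72
A[2]*B[2] = 8*7 = 56
A[3]*B[3] = 7*4 = 28
A[4]*B[4] = 0*0 = 0
A[5]*B[5] = 6*1 = 6
A[6]*B[6] = 9*8 = 72
Sum = 24 + 72 + 56 + 28 + 0 + 6 + 72 = 258

258


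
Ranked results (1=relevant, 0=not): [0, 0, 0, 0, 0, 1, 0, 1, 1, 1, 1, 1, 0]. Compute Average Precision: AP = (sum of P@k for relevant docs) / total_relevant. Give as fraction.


Computing P@k for each relevant position:
Position 1: not relevant
Position 2: not relevant
Position 3: not relevant
Position 4: not relevant
Position 5: not relevant
Position 6: relevant, P@6 = 1/6 = 1/6
Position 7: not relevant
Position 8: relevant, P@8 = 2/8 = 1/4
Position 9: relevant, P@9 = 3/9 = 1/3
Position 10: relevant, P@10 = 4/10 = 2/5
Position 11: relevant, P@11 = 5/11 = 5/11
Position 12: relevant, P@12 = 6/12 = 1/2
Position 13: not relevant
Sum of P@k = 1/6 + 1/4 + 1/3 + 2/5 + 5/11 + 1/2 = 463/220
AP = 463/220 / 6 = 463/1320

463/1320


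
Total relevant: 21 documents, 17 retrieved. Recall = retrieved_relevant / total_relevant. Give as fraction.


Recall = retrieved_relevant / total_relevant
= 17 / 21
= 17 / (17 + 4)
= 17/21

17/21


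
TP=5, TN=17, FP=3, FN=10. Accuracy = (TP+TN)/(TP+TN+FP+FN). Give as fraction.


Accuracy = (TP + TN) / (TP + TN + FP + FN)
TP + TN = 5 + 17 = 22
Total = 5 + 17 + 3 + 10 = 35
Accuracy = 22 / 35 = 22/35

22/35


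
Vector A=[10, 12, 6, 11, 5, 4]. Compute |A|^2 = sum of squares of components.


|A|^2 = sum of squared components
A[0]^2 = 10^2 = 100
A[1]^2 = 12^2 = 144
A[2]^2 = 6^2 = 36
A[3]^2 = 11^2 = 121
A[4]^2 = 5^2 = 25
A[5]^2 = 4^2 = 16
Sum = 100 + 144 + 36 + 121 + 25 + 16 = 442

442


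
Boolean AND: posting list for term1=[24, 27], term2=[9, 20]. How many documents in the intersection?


Boolean AND: find intersection of posting lists
term1 docs: [24, 27]
term2 docs: [9, 20]
Intersection: []
|intersection| = 0

0


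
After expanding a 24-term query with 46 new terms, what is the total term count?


Original terms: 24
Expansion terms: 46
Total = 24 + 46 = 70

70


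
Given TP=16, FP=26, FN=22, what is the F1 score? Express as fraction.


F1 = 2 * P * R / (P + R)
P = TP/(TP+FP) = 16/42 = 8/21
R = TP/(TP+FN) = 16/38 = 8/19
2 * P * R = 2 * 8/21 * 8/19 = 128/399
P + R = 8/21 + 8/19 = 320/399
F1 = 128/399 / 320/399 = 2/5

2/5


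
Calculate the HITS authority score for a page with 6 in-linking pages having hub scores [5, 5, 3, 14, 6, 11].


Authority = sum of hub scores of in-linkers
In-link 1: hub score = 5
In-link 2: hub score = 5
In-link 3: hub score = 3
In-link 4: hub score = 14
In-link 5: hub score = 6
In-link 6: hub score = 11
Authority = 5 + 5 + 3 + 14 + 6 + 11 = 44

44


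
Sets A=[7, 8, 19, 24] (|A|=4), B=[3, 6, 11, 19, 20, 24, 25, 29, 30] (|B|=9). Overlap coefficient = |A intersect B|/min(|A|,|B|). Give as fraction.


A intersect B = [19, 24]
|A intersect B| = 2
min(|A|, |B|) = min(4, 9) = 4
Overlap = 2 / 4 = 1/2

1/2
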